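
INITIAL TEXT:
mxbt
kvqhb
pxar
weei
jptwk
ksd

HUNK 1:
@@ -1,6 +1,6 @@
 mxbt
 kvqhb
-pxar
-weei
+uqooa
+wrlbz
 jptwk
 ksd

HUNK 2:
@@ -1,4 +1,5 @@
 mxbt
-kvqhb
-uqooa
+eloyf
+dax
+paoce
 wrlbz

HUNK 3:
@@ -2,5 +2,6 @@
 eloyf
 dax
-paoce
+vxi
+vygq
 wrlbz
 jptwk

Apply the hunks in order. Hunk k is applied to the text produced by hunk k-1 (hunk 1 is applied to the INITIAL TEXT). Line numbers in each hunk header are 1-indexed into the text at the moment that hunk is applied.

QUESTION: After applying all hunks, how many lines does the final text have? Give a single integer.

Hunk 1: at line 1 remove [pxar,weei] add [uqooa,wrlbz] -> 6 lines: mxbt kvqhb uqooa wrlbz jptwk ksd
Hunk 2: at line 1 remove [kvqhb,uqooa] add [eloyf,dax,paoce] -> 7 lines: mxbt eloyf dax paoce wrlbz jptwk ksd
Hunk 3: at line 2 remove [paoce] add [vxi,vygq] -> 8 lines: mxbt eloyf dax vxi vygq wrlbz jptwk ksd
Final line count: 8

Answer: 8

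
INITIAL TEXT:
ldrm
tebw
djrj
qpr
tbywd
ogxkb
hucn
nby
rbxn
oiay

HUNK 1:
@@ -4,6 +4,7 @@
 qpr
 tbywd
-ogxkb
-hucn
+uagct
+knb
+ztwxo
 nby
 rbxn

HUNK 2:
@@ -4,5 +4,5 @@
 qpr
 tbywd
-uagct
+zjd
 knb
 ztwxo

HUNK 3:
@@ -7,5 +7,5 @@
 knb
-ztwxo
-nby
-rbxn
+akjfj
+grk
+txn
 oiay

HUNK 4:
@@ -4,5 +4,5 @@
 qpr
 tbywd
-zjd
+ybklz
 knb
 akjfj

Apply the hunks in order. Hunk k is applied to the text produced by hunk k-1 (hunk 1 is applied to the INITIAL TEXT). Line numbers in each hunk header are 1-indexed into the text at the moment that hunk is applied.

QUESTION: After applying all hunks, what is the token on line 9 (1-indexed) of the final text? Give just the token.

Answer: grk

Derivation:
Hunk 1: at line 4 remove [ogxkb,hucn] add [uagct,knb,ztwxo] -> 11 lines: ldrm tebw djrj qpr tbywd uagct knb ztwxo nby rbxn oiay
Hunk 2: at line 4 remove [uagct] add [zjd] -> 11 lines: ldrm tebw djrj qpr tbywd zjd knb ztwxo nby rbxn oiay
Hunk 3: at line 7 remove [ztwxo,nby,rbxn] add [akjfj,grk,txn] -> 11 lines: ldrm tebw djrj qpr tbywd zjd knb akjfj grk txn oiay
Hunk 4: at line 4 remove [zjd] add [ybklz] -> 11 lines: ldrm tebw djrj qpr tbywd ybklz knb akjfj grk txn oiay
Final line 9: grk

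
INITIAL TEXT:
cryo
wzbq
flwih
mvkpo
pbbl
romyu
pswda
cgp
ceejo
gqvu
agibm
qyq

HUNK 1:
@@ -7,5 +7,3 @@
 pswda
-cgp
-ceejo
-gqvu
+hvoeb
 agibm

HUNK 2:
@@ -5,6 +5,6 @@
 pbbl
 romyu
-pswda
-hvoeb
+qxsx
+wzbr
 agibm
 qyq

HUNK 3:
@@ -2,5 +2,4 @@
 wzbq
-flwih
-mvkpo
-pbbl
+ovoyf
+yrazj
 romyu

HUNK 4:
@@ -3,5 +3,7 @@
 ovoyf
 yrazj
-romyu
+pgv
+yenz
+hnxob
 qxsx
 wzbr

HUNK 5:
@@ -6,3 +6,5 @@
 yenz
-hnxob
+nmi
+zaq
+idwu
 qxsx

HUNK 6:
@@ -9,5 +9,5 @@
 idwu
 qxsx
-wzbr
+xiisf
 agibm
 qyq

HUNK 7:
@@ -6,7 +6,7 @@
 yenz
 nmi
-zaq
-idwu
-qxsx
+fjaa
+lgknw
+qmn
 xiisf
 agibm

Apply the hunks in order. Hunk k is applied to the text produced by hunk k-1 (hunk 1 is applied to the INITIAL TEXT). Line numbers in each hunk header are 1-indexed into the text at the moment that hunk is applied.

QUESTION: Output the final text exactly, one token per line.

Hunk 1: at line 7 remove [cgp,ceejo,gqvu] add [hvoeb] -> 10 lines: cryo wzbq flwih mvkpo pbbl romyu pswda hvoeb agibm qyq
Hunk 2: at line 5 remove [pswda,hvoeb] add [qxsx,wzbr] -> 10 lines: cryo wzbq flwih mvkpo pbbl romyu qxsx wzbr agibm qyq
Hunk 3: at line 2 remove [flwih,mvkpo,pbbl] add [ovoyf,yrazj] -> 9 lines: cryo wzbq ovoyf yrazj romyu qxsx wzbr agibm qyq
Hunk 4: at line 3 remove [romyu] add [pgv,yenz,hnxob] -> 11 lines: cryo wzbq ovoyf yrazj pgv yenz hnxob qxsx wzbr agibm qyq
Hunk 5: at line 6 remove [hnxob] add [nmi,zaq,idwu] -> 13 lines: cryo wzbq ovoyf yrazj pgv yenz nmi zaq idwu qxsx wzbr agibm qyq
Hunk 6: at line 9 remove [wzbr] add [xiisf] -> 13 lines: cryo wzbq ovoyf yrazj pgv yenz nmi zaq idwu qxsx xiisf agibm qyq
Hunk 7: at line 6 remove [zaq,idwu,qxsx] add [fjaa,lgknw,qmn] -> 13 lines: cryo wzbq ovoyf yrazj pgv yenz nmi fjaa lgknw qmn xiisf agibm qyq

Answer: cryo
wzbq
ovoyf
yrazj
pgv
yenz
nmi
fjaa
lgknw
qmn
xiisf
agibm
qyq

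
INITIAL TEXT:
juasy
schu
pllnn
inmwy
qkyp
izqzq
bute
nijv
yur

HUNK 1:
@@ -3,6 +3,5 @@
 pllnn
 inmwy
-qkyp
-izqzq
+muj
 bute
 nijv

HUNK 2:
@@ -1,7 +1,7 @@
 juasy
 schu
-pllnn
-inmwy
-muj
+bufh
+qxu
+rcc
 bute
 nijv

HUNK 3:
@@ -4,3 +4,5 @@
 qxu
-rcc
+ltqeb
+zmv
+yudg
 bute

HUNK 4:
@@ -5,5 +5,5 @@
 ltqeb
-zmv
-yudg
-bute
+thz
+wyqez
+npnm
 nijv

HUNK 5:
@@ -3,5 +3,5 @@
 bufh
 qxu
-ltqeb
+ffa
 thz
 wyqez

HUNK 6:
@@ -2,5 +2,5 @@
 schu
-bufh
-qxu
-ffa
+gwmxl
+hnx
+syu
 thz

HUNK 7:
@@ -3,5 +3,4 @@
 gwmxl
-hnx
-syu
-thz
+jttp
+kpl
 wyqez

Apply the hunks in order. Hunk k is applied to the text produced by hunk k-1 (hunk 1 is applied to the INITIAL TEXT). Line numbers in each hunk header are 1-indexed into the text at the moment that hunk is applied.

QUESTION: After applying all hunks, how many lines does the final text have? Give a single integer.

Answer: 9

Derivation:
Hunk 1: at line 3 remove [qkyp,izqzq] add [muj] -> 8 lines: juasy schu pllnn inmwy muj bute nijv yur
Hunk 2: at line 1 remove [pllnn,inmwy,muj] add [bufh,qxu,rcc] -> 8 lines: juasy schu bufh qxu rcc bute nijv yur
Hunk 3: at line 4 remove [rcc] add [ltqeb,zmv,yudg] -> 10 lines: juasy schu bufh qxu ltqeb zmv yudg bute nijv yur
Hunk 4: at line 5 remove [zmv,yudg,bute] add [thz,wyqez,npnm] -> 10 lines: juasy schu bufh qxu ltqeb thz wyqez npnm nijv yur
Hunk 5: at line 3 remove [ltqeb] add [ffa] -> 10 lines: juasy schu bufh qxu ffa thz wyqez npnm nijv yur
Hunk 6: at line 2 remove [bufh,qxu,ffa] add [gwmxl,hnx,syu] -> 10 lines: juasy schu gwmxl hnx syu thz wyqez npnm nijv yur
Hunk 7: at line 3 remove [hnx,syu,thz] add [jttp,kpl] -> 9 lines: juasy schu gwmxl jttp kpl wyqez npnm nijv yur
Final line count: 9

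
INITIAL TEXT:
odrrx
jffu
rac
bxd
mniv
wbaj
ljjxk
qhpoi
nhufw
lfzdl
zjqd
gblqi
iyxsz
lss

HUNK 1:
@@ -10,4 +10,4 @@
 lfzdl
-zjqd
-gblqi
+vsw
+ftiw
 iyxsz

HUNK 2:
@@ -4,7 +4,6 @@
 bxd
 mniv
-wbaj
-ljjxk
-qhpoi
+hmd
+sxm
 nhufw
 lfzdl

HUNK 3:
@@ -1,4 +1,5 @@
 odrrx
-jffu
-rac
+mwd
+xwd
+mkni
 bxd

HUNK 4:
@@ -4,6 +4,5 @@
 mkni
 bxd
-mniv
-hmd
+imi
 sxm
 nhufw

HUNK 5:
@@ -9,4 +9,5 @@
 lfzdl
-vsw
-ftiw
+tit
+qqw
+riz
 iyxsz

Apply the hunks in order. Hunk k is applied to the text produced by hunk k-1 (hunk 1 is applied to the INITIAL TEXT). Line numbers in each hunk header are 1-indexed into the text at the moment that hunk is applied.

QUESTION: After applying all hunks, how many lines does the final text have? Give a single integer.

Hunk 1: at line 10 remove [zjqd,gblqi] add [vsw,ftiw] -> 14 lines: odrrx jffu rac bxd mniv wbaj ljjxk qhpoi nhufw lfzdl vsw ftiw iyxsz lss
Hunk 2: at line 4 remove [wbaj,ljjxk,qhpoi] add [hmd,sxm] -> 13 lines: odrrx jffu rac bxd mniv hmd sxm nhufw lfzdl vsw ftiw iyxsz lss
Hunk 3: at line 1 remove [jffu,rac] add [mwd,xwd,mkni] -> 14 lines: odrrx mwd xwd mkni bxd mniv hmd sxm nhufw lfzdl vsw ftiw iyxsz lss
Hunk 4: at line 4 remove [mniv,hmd] add [imi] -> 13 lines: odrrx mwd xwd mkni bxd imi sxm nhufw lfzdl vsw ftiw iyxsz lss
Hunk 5: at line 9 remove [vsw,ftiw] add [tit,qqw,riz] -> 14 lines: odrrx mwd xwd mkni bxd imi sxm nhufw lfzdl tit qqw riz iyxsz lss
Final line count: 14

Answer: 14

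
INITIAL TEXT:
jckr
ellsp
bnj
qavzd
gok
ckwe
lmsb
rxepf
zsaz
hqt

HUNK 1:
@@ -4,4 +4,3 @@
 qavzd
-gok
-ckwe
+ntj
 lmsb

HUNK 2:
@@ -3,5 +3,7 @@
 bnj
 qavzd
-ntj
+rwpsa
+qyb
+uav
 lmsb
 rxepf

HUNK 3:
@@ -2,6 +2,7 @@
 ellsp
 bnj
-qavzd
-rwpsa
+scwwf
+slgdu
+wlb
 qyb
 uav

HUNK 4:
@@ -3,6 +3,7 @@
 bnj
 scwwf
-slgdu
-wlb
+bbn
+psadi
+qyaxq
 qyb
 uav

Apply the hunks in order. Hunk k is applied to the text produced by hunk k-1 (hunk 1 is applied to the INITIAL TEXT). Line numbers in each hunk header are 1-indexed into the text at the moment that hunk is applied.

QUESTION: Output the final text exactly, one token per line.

Hunk 1: at line 4 remove [gok,ckwe] add [ntj] -> 9 lines: jckr ellsp bnj qavzd ntj lmsb rxepf zsaz hqt
Hunk 2: at line 3 remove [ntj] add [rwpsa,qyb,uav] -> 11 lines: jckr ellsp bnj qavzd rwpsa qyb uav lmsb rxepf zsaz hqt
Hunk 3: at line 2 remove [qavzd,rwpsa] add [scwwf,slgdu,wlb] -> 12 lines: jckr ellsp bnj scwwf slgdu wlb qyb uav lmsb rxepf zsaz hqt
Hunk 4: at line 3 remove [slgdu,wlb] add [bbn,psadi,qyaxq] -> 13 lines: jckr ellsp bnj scwwf bbn psadi qyaxq qyb uav lmsb rxepf zsaz hqt

Answer: jckr
ellsp
bnj
scwwf
bbn
psadi
qyaxq
qyb
uav
lmsb
rxepf
zsaz
hqt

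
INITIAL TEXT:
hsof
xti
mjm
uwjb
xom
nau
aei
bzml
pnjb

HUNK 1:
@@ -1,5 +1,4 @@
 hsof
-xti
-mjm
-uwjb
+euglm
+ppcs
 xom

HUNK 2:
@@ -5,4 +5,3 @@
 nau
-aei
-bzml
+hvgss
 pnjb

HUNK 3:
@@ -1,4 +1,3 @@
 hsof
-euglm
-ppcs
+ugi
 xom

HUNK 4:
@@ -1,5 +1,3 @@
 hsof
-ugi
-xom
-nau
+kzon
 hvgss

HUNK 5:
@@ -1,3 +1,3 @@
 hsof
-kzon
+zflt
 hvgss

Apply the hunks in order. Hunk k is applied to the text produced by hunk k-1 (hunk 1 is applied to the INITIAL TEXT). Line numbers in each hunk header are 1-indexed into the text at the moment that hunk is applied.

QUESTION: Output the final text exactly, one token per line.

Answer: hsof
zflt
hvgss
pnjb

Derivation:
Hunk 1: at line 1 remove [xti,mjm,uwjb] add [euglm,ppcs] -> 8 lines: hsof euglm ppcs xom nau aei bzml pnjb
Hunk 2: at line 5 remove [aei,bzml] add [hvgss] -> 7 lines: hsof euglm ppcs xom nau hvgss pnjb
Hunk 3: at line 1 remove [euglm,ppcs] add [ugi] -> 6 lines: hsof ugi xom nau hvgss pnjb
Hunk 4: at line 1 remove [ugi,xom,nau] add [kzon] -> 4 lines: hsof kzon hvgss pnjb
Hunk 5: at line 1 remove [kzon] add [zflt] -> 4 lines: hsof zflt hvgss pnjb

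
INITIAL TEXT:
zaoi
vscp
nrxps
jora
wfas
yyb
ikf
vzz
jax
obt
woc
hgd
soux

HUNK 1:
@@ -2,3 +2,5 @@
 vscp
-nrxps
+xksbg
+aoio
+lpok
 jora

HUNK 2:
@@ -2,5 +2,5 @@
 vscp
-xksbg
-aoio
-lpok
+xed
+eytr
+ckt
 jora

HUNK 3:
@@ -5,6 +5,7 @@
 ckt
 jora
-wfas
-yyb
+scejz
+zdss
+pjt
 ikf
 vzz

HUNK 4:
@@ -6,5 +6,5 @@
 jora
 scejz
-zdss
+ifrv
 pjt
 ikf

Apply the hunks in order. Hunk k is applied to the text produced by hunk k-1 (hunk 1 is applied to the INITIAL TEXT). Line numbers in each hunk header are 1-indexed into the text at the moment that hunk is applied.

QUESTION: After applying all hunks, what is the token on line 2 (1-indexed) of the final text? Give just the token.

Answer: vscp

Derivation:
Hunk 1: at line 2 remove [nrxps] add [xksbg,aoio,lpok] -> 15 lines: zaoi vscp xksbg aoio lpok jora wfas yyb ikf vzz jax obt woc hgd soux
Hunk 2: at line 2 remove [xksbg,aoio,lpok] add [xed,eytr,ckt] -> 15 lines: zaoi vscp xed eytr ckt jora wfas yyb ikf vzz jax obt woc hgd soux
Hunk 3: at line 5 remove [wfas,yyb] add [scejz,zdss,pjt] -> 16 lines: zaoi vscp xed eytr ckt jora scejz zdss pjt ikf vzz jax obt woc hgd soux
Hunk 4: at line 6 remove [zdss] add [ifrv] -> 16 lines: zaoi vscp xed eytr ckt jora scejz ifrv pjt ikf vzz jax obt woc hgd soux
Final line 2: vscp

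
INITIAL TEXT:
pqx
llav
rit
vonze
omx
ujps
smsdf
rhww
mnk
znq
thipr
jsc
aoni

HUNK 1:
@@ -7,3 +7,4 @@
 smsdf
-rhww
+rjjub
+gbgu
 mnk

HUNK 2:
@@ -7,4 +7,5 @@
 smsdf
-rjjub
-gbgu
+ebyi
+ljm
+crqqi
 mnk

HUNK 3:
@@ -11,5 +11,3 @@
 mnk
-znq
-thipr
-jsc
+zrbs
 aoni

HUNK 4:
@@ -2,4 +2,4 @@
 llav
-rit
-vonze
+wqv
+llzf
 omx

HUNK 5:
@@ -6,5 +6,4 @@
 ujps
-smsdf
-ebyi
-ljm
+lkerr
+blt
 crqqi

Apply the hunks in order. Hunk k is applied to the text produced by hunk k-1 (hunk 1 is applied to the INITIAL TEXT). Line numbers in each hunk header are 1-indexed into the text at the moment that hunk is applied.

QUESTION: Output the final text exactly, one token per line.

Answer: pqx
llav
wqv
llzf
omx
ujps
lkerr
blt
crqqi
mnk
zrbs
aoni

Derivation:
Hunk 1: at line 7 remove [rhww] add [rjjub,gbgu] -> 14 lines: pqx llav rit vonze omx ujps smsdf rjjub gbgu mnk znq thipr jsc aoni
Hunk 2: at line 7 remove [rjjub,gbgu] add [ebyi,ljm,crqqi] -> 15 lines: pqx llav rit vonze omx ujps smsdf ebyi ljm crqqi mnk znq thipr jsc aoni
Hunk 3: at line 11 remove [znq,thipr,jsc] add [zrbs] -> 13 lines: pqx llav rit vonze omx ujps smsdf ebyi ljm crqqi mnk zrbs aoni
Hunk 4: at line 2 remove [rit,vonze] add [wqv,llzf] -> 13 lines: pqx llav wqv llzf omx ujps smsdf ebyi ljm crqqi mnk zrbs aoni
Hunk 5: at line 6 remove [smsdf,ebyi,ljm] add [lkerr,blt] -> 12 lines: pqx llav wqv llzf omx ujps lkerr blt crqqi mnk zrbs aoni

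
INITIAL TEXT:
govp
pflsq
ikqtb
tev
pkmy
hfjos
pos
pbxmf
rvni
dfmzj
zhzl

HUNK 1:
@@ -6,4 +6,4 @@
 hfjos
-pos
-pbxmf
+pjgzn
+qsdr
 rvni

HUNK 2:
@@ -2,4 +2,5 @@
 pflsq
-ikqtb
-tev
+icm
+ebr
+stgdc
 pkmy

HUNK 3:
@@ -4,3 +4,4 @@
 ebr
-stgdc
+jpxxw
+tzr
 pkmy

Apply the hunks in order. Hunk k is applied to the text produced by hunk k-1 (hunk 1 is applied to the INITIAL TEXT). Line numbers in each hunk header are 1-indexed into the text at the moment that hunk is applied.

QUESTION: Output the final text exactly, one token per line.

Hunk 1: at line 6 remove [pos,pbxmf] add [pjgzn,qsdr] -> 11 lines: govp pflsq ikqtb tev pkmy hfjos pjgzn qsdr rvni dfmzj zhzl
Hunk 2: at line 2 remove [ikqtb,tev] add [icm,ebr,stgdc] -> 12 lines: govp pflsq icm ebr stgdc pkmy hfjos pjgzn qsdr rvni dfmzj zhzl
Hunk 3: at line 4 remove [stgdc] add [jpxxw,tzr] -> 13 lines: govp pflsq icm ebr jpxxw tzr pkmy hfjos pjgzn qsdr rvni dfmzj zhzl

Answer: govp
pflsq
icm
ebr
jpxxw
tzr
pkmy
hfjos
pjgzn
qsdr
rvni
dfmzj
zhzl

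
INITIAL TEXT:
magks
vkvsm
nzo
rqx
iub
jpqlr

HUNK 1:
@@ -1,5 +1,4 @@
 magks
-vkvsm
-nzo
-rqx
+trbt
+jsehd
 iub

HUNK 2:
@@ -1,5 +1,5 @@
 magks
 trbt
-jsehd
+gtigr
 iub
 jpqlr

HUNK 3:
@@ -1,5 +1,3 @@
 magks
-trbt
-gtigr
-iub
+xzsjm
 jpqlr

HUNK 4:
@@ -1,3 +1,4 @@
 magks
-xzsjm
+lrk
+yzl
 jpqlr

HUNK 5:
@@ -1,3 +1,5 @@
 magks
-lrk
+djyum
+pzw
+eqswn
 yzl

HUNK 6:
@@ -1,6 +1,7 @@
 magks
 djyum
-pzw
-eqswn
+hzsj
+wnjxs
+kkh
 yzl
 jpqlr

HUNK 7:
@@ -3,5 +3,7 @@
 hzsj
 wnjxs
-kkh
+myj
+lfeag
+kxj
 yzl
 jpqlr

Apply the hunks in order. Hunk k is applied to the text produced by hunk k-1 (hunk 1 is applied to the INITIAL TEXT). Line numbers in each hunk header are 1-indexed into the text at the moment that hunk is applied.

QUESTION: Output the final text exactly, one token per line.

Hunk 1: at line 1 remove [vkvsm,nzo,rqx] add [trbt,jsehd] -> 5 lines: magks trbt jsehd iub jpqlr
Hunk 2: at line 1 remove [jsehd] add [gtigr] -> 5 lines: magks trbt gtigr iub jpqlr
Hunk 3: at line 1 remove [trbt,gtigr,iub] add [xzsjm] -> 3 lines: magks xzsjm jpqlr
Hunk 4: at line 1 remove [xzsjm] add [lrk,yzl] -> 4 lines: magks lrk yzl jpqlr
Hunk 5: at line 1 remove [lrk] add [djyum,pzw,eqswn] -> 6 lines: magks djyum pzw eqswn yzl jpqlr
Hunk 6: at line 1 remove [pzw,eqswn] add [hzsj,wnjxs,kkh] -> 7 lines: magks djyum hzsj wnjxs kkh yzl jpqlr
Hunk 7: at line 3 remove [kkh] add [myj,lfeag,kxj] -> 9 lines: magks djyum hzsj wnjxs myj lfeag kxj yzl jpqlr

Answer: magks
djyum
hzsj
wnjxs
myj
lfeag
kxj
yzl
jpqlr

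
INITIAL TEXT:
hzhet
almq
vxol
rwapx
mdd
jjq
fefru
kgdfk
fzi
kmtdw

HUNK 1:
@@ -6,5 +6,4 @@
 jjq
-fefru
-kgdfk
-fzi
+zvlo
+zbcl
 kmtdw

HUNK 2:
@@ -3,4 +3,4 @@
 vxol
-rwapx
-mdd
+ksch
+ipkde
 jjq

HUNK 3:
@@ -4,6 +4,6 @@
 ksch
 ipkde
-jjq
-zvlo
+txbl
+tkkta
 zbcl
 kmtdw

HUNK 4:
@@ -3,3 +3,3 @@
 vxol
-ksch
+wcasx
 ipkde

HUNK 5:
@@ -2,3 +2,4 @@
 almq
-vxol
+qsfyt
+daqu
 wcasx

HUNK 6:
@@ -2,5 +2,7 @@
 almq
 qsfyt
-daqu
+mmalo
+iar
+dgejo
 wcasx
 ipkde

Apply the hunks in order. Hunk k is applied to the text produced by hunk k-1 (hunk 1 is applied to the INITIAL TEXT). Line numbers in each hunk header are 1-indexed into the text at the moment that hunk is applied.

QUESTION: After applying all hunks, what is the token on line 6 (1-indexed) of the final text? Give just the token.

Answer: dgejo

Derivation:
Hunk 1: at line 6 remove [fefru,kgdfk,fzi] add [zvlo,zbcl] -> 9 lines: hzhet almq vxol rwapx mdd jjq zvlo zbcl kmtdw
Hunk 2: at line 3 remove [rwapx,mdd] add [ksch,ipkde] -> 9 lines: hzhet almq vxol ksch ipkde jjq zvlo zbcl kmtdw
Hunk 3: at line 4 remove [jjq,zvlo] add [txbl,tkkta] -> 9 lines: hzhet almq vxol ksch ipkde txbl tkkta zbcl kmtdw
Hunk 4: at line 3 remove [ksch] add [wcasx] -> 9 lines: hzhet almq vxol wcasx ipkde txbl tkkta zbcl kmtdw
Hunk 5: at line 2 remove [vxol] add [qsfyt,daqu] -> 10 lines: hzhet almq qsfyt daqu wcasx ipkde txbl tkkta zbcl kmtdw
Hunk 6: at line 2 remove [daqu] add [mmalo,iar,dgejo] -> 12 lines: hzhet almq qsfyt mmalo iar dgejo wcasx ipkde txbl tkkta zbcl kmtdw
Final line 6: dgejo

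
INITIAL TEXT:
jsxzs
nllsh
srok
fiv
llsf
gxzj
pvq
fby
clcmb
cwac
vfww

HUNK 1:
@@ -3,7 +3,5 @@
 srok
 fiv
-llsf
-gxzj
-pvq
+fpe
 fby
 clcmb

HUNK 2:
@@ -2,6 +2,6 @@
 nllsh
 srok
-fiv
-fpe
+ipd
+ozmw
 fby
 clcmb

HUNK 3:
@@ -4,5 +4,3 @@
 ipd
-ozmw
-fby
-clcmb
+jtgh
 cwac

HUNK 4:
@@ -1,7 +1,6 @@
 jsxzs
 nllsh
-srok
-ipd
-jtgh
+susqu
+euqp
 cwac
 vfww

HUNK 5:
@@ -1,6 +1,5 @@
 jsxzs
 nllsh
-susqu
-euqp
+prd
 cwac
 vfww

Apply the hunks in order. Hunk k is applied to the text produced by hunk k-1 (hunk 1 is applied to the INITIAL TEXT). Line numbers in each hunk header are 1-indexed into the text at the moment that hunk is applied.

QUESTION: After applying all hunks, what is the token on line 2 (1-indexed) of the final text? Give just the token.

Answer: nllsh

Derivation:
Hunk 1: at line 3 remove [llsf,gxzj,pvq] add [fpe] -> 9 lines: jsxzs nllsh srok fiv fpe fby clcmb cwac vfww
Hunk 2: at line 2 remove [fiv,fpe] add [ipd,ozmw] -> 9 lines: jsxzs nllsh srok ipd ozmw fby clcmb cwac vfww
Hunk 3: at line 4 remove [ozmw,fby,clcmb] add [jtgh] -> 7 lines: jsxzs nllsh srok ipd jtgh cwac vfww
Hunk 4: at line 1 remove [srok,ipd,jtgh] add [susqu,euqp] -> 6 lines: jsxzs nllsh susqu euqp cwac vfww
Hunk 5: at line 1 remove [susqu,euqp] add [prd] -> 5 lines: jsxzs nllsh prd cwac vfww
Final line 2: nllsh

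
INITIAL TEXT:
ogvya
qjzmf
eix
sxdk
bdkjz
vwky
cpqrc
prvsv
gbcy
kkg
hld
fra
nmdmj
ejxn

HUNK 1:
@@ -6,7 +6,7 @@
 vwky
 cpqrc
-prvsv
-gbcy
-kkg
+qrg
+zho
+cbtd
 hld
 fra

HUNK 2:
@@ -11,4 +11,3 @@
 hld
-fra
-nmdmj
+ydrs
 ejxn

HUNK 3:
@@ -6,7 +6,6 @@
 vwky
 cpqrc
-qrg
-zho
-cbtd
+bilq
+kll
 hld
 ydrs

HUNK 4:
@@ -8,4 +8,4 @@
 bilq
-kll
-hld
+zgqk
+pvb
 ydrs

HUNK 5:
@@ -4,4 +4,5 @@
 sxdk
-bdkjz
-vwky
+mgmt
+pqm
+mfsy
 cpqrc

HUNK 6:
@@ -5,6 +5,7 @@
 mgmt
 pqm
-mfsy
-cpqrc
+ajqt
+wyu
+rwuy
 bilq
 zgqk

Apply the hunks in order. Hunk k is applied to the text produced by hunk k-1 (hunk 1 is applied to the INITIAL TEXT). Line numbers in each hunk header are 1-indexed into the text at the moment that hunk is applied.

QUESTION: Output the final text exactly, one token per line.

Hunk 1: at line 6 remove [prvsv,gbcy,kkg] add [qrg,zho,cbtd] -> 14 lines: ogvya qjzmf eix sxdk bdkjz vwky cpqrc qrg zho cbtd hld fra nmdmj ejxn
Hunk 2: at line 11 remove [fra,nmdmj] add [ydrs] -> 13 lines: ogvya qjzmf eix sxdk bdkjz vwky cpqrc qrg zho cbtd hld ydrs ejxn
Hunk 3: at line 6 remove [qrg,zho,cbtd] add [bilq,kll] -> 12 lines: ogvya qjzmf eix sxdk bdkjz vwky cpqrc bilq kll hld ydrs ejxn
Hunk 4: at line 8 remove [kll,hld] add [zgqk,pvb] -> 12 lines: ogvya qjzmf eix sxdk bdkjz vwky cpqrc bilq zgqk pvb ydrs ejxn
Hunk 5: at line 4 remove [bdkjz,vwky] add [mgmt,pqm,mfsy] -> 13 lines: ogvya qjzmf eix sxdk mgmt pqm mfsy cpqrc bilq zgqk pvb ydrs ejxn
Hunk 6: at line 5 remove [mfsy,cpqrc] add [ajqt,wyu,rwuy] -> 14 lines: ogvya qjzmf eix sxdk mgmt pqm ajqt wyu rwuy bilq zgqk pvb ydrs ejxn

Answer: ogvya
qjzmf
eix
sxdk
mgmt
pqm
ajqt
wyu
rwuy
bilq
zgqk
pvb
ydrs
ejxn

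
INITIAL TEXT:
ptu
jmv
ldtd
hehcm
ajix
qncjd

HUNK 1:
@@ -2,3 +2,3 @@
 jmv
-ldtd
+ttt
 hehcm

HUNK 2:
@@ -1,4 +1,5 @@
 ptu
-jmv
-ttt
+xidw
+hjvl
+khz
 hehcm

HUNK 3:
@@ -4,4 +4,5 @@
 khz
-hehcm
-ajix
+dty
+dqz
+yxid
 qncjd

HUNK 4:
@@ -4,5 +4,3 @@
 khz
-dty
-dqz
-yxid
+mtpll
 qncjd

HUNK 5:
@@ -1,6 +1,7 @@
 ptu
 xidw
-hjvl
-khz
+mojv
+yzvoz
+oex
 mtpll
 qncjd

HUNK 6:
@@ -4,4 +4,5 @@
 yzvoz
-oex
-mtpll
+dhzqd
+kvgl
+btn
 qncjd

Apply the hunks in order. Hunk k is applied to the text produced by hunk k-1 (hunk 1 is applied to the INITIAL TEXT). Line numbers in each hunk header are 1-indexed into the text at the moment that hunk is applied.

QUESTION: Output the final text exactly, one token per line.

Hunk 1: at line 2 remove [ldtd] add [ttt] -> 6 lines: ptu jmv ttt hehcm ajix qncjd
Hunk 2: at line 1 remove [jmv,ttt] add [xidw,hjvl,khz] -> 7 lines: ptu xidw hjvl khz hehcm ajix qncjd
Hunk 3: at line 4 remove [hehcm,ajix] add [dty,dqz,yxid] -> 8 lines: ptu xidw hjvl khz dty dqz yxid qncjd
Hunk 4: at line 4 remove [dty,dqz,yxid] add [mtpll] -> 6 lines: ptu xidw hjvl khz mtpll qncjd
Hunk 5: at line 1 remove [hjvl,khz] add [mojv,yzvoz,oex] -> 7 lines: ptu xidw mojv yzvoz oex mtpll qncjd
Hunk 6: at line 4 remove [oex,mtpll] add [dhzqd,kvgl,btn] -> 8 lines: ptu xidw mojv yzvoz dhzqd kvgl btn qncjd

Answer: ptu
xidw
mojv
yzvoz
dhzqd
kvgl
btn
qncjd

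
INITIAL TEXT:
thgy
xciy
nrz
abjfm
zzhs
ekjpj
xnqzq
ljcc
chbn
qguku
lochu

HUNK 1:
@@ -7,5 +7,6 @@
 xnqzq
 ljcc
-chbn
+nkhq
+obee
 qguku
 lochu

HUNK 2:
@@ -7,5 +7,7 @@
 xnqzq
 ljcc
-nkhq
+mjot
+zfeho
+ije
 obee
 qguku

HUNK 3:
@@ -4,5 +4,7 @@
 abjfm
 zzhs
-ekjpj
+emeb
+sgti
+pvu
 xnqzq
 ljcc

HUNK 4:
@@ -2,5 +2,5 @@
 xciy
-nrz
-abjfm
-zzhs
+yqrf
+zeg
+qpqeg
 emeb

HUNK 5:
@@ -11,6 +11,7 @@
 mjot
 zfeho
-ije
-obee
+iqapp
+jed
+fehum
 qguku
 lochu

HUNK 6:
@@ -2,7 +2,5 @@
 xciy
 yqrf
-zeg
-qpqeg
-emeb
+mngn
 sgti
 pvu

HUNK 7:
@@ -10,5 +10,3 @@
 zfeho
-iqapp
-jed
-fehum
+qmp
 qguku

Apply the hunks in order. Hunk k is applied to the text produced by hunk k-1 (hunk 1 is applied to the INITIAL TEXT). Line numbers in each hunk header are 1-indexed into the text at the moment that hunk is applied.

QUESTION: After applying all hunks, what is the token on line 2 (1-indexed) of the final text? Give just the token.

Answer: xciy

Derivation:
Hunk 1: at line 7 remove [chbn] add [nkhq,obee] -> 12 lines: thgy xciy nrz abjfm zzhs ekjpj xnqzq ljcc nkhq obee qguku lochu
Hunk 2: at line 7 remove [nkhq] add [mjot,zfeho,ije] -> 14 lines: thgy xciy nrz abjfm zzhs ekjpj xnqzq ljcc mjot zfeho ije obee qguku lochu
Hunk 3: at line 4 remove [ekjpj] add [emeb,sgti,pvu] -> 16 lines: thgy xciy nrz abjfm zzhs emeb sgti pvu xnqzq ljcc mjot zfeho ije obee qguku lochu
Hunk 4: at line 2 remove [nrz,abjfm,zzhs] add [yqrf,zeg,qpqeg] -> 16 lines: thgy xciy yqrf zeg qpqeg emeb sgti pvu xnqzq ljcc mjot zfeho ije obee qguku lochu
Hunk 5: at line 11 remove [ije,obee] add [iqapp,jed,fehum] -> 17 lines: thgy xciy yqrf zeg qpqeg emeb sgti pvu xnqzq ljcc mjot zfeho iqapp jed fehum qguku lochu
Hunk 6: at line 2 remove [zeg,qpqeg,emeb] add [mngn] -> 15 lines: thgy xciy yqrf mngn sgti pvu xnqzq ljcc mjot zfeho iqapp jed fehum qguku lochu
Hunk 7: at line 10 remove [iqapp,jed,fehum] add [qmp] -> 13 lines: thgy xciy yqrf mngn sgti pvu xnqzq ljcc mjot zfeho qmp qguku lochu
Final line 2: xciy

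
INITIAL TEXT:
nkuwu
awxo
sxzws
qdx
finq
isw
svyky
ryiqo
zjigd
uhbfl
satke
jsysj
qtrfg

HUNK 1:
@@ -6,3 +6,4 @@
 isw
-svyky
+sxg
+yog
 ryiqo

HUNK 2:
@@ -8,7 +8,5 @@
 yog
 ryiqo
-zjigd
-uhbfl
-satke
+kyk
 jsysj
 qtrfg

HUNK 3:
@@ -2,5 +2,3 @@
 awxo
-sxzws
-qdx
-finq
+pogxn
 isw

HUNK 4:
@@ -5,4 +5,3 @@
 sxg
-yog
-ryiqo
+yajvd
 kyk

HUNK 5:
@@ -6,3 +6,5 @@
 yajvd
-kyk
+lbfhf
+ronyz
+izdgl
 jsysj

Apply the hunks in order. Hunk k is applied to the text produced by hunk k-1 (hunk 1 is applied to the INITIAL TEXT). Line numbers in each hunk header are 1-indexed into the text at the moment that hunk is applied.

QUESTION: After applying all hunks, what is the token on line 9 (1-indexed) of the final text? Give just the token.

Answer: izdgl

Derivation:
Hunk 1: at line 6 remove [svyky] add [sxg,yog] -> 14 lines: nkuwu awxo sxzws qdx finq isw sxg yog ryiqo zjigd uhbfl satke jsysj qtrfg
Hunk 2: at line 8 remove [zjigd,uhbfl,satke] add [kyk] -> 12 lines: nkuwu awxo sxzws qdx finq isw sxg yog ryiqo kyk jsysj qtrfg
Hunk 3: at line 2 remove [sxzws,qdx,finq] add [pogxn] -> 10 lines: nkuwu awxo pogxn isw sxg yog ryiqo kyk jsysj qtrfg
Hunk 4: at line 5 remove [yog,ryiqo] add [yajvd] -> 9 lines: nkuwu awxo pogxn isw sxg yajvd kyk jsysj qtrfg
Hunk 5: at line 6 remove [kyk] add [lbfhf,ronyz,izdgl] -> 11 lines: nkuwu awxo pogxn isw sxg yajvd lbfhf ronyz izdgl jsysj qtrfg
Final line 9: izdgl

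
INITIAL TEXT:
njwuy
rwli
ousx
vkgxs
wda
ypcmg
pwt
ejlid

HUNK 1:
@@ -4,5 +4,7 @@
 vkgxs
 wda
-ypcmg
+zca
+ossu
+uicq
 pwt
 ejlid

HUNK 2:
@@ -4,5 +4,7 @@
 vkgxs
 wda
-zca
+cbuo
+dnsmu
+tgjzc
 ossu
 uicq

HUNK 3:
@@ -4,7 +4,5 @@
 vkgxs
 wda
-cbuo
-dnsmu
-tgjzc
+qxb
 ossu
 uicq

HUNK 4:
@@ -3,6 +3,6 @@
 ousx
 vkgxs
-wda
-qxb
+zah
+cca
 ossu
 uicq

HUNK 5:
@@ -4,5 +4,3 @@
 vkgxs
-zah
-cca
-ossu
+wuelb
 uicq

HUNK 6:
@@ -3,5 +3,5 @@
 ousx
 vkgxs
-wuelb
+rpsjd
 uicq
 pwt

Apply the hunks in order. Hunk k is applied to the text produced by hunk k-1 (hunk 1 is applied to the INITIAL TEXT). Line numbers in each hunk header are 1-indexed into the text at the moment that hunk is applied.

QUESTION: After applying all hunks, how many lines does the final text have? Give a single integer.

Answer: 8

Derivation:
Hunk 1: at line 4 remove [ypcmg] add [zca,ossu,uicq] -> 10 lines: njwuy rwli ousx vkgxs wda zca ossu uicq pwt ejlid
Hunk 2: at line 4 remove [zca] add [cbuo,dnsmu,tgjzc] -> 12 lines: njwuy rwli ousx vkgxs wda cbuo dnsmu tgjzc ossu uicq pwt ejlid
Hunk 3: at line 4 remove [cbuo,dnsmu,tgjzc] add [qxb] -> 10 lines: njwuy rwli ousx vkgxs wda qxb ossu uicq pwt ejlid
Hunk 4: at line 3 remove [wda,qxb] add [zah,cca] -> 10 lines: njwuy rwli ousx vkgxs zah cca ossu uicq pwt ejlid
Hunk 5: at line 4 remove [zah,cca,ossu] add [wuelb] -> 8 lines: njwuy rwli ousx vkgxs wuelb uicq pwt ejlid
Hunk 6: at line 3 remove [wuelb] add [rpsjd] -> 8 lines: njwuy rwli ousx vkgxs rpsjd uicq pwt ejlid
Final line count: 8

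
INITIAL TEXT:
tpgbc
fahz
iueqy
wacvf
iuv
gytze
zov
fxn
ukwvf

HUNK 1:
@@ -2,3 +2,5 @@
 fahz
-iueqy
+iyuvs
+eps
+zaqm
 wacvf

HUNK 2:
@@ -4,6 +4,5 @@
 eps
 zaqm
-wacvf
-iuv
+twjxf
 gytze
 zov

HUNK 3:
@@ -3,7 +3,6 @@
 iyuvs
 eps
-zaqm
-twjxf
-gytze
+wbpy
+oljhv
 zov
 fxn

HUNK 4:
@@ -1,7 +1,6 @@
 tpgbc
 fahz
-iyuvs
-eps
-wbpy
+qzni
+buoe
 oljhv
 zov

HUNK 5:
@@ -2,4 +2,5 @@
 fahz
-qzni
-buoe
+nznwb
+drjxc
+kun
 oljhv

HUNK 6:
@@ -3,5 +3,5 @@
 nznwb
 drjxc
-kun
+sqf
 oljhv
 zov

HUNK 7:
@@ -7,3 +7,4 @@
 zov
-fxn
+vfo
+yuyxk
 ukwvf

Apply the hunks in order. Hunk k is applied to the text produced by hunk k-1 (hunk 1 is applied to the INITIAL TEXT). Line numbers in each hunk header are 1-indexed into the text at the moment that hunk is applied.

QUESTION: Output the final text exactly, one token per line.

Answer: tpgbc
fahz
nznwb
drjxc
sqf
oljhv
zov
vfo
yuyxk
ukwvf

Derivation:
Hunk 1: at line 2 remove [iueqy] add [iyuvs,eps,zaqm] -> 11 lines: tpgbc fahz iyuvs eps zaqm wacvf iuv gytze zov fxn ukwvf
Hunk 2: at line 4 remove [wacvf,iuv] add [twjxf] -> 10 lines: tpgbc fahz iyuvs eps zaqm twjxf gytze zov fxn ukwvf
Hunk 3: at line 3 remove [zaqm,twjxf,gytze] add [wbpy,oljhv] -> 9 lines: tpgbc fahz iyuvs eps wbpy oljhv zov fxn ukwvf
Hunk 4: at line 1 remove [iyuvs,eps,wbpy] add [qzni,buoe] -> 8 lines: tpgbc fahz qzni buoe oljhv zov fxn ukwvf
Hunk 5: at line 2 remove [qzni,buoe] add [nznwb,drjxc,kun] -> 9 lines: tpgbc fahz nznwb drjxc kun oljhv zov fxn ukwvf
Hunk 6: at line 3 remove [kun] add [sqf] -> 9 lines: tpgbc fahz nznwb drjxc sqf oljhv zov fxn ukwvf
Hunk 7: at line 7 remove [fxn] add [vfo,yuyxk] -> 10 lines: tpgbc fahz nznwb drjxc sqf oljhv zov vfo yuyxk ukwvf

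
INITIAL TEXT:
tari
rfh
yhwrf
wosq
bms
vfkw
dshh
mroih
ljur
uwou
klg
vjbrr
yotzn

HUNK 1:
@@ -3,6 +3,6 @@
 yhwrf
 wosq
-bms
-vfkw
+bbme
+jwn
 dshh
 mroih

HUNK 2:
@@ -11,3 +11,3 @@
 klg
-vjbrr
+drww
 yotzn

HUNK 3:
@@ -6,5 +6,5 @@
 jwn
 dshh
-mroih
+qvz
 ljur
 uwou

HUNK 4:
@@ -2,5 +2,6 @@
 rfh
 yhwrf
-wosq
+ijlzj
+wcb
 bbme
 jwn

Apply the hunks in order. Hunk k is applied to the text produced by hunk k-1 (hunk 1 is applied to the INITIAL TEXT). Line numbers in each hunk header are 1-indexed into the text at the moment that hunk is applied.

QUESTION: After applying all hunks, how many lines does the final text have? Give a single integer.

Hunk 1: at line 3 remove [bms,vfkw] add [bbme,jwn] -> 13 lines: tari rfh yhwrf wosq bbme jwn dshh mroih ljur uwou klg vjbrr yotzn
Hunk 2: at line 11 remove [vjbrr] add [drww] -> 13 lines: tari rfh yhwrf wosq bbme jwn dshh mroih ljur uwou klg drww yotzn
Hunk 3: at line 6 remove [mroih] add [qvz] -> 13 lines: tari rfh yhwrf wosq bbme jwn dshh qvz ljur uwou klg drww yotzn
Hunk 4: at line 2 remove [wosq] add [ijlzj,wcb] -> 14 lines: tari rfh yhwrf ijlzj wcb bbme jwn dshh qvz ljur uwou klg drww yotzn
Final line count: 14

Answer: 14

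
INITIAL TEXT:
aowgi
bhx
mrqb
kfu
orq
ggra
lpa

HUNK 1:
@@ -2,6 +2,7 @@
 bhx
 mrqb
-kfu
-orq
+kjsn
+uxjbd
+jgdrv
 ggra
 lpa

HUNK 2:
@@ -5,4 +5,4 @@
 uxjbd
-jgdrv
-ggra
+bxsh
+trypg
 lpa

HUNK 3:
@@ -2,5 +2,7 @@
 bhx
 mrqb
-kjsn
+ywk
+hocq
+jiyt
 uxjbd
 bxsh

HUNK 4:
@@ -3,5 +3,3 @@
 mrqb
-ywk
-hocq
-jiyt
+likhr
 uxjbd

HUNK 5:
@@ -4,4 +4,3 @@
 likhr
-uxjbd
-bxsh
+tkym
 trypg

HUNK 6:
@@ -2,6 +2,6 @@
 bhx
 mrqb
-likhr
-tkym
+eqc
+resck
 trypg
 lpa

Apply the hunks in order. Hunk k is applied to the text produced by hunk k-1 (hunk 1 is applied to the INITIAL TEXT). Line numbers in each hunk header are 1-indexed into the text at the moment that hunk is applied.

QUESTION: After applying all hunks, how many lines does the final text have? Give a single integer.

Hunk 1: at line 2 remove [kfu,orq] add [kjsn,uxjbd,jgdrv] -> 8 lines: aowgi bhx mrqb kjsn uxjbd jgdrv ggra lpa
Hunk 2: at line 5 remove [jgdrv,ggra] add [bxsh,trypg] -> 8 lines: aowgi bhx mrqb kjsn uxjbd bxsh trypg lpa
Hunk 3: at line 2 remove [kjsn] add [ywk,hocq,jiyt] -> 10 lines: aowgi bhx mrqb ywk hocq jiyt uxjbd bxsh trypg lpa
Hunk 4: at line 3 remove [ywk,hocq,jiyt] add [likhr] -> 8 lines: aowgi bhx mrqb likhr uxjbd bxsh trypg lpa
Hunk 5: at line 4 remove [uxjbd,bxsh] add [tkym] -> 7 lines: aowgi bhx mrqb likhr tkym trypg lpa
Hunk 6: at line 2 remove [likhr,tkym] add [eqc,resck] -> 7 lines: aowgi bhx mrqb eqc resck trypg lpa
Final line count: 7

Answer: 7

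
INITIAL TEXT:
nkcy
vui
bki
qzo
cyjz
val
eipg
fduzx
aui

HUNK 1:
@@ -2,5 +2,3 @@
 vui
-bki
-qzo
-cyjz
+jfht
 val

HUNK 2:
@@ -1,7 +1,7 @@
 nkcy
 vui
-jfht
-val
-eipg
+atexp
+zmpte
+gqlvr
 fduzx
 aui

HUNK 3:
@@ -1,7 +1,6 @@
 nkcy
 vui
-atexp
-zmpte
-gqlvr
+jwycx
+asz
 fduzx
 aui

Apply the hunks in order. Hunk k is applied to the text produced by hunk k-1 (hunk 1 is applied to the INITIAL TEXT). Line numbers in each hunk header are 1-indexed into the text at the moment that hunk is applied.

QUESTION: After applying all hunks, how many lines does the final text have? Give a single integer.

Hunk 1: at line 2 remove [bki,qzo,cyjz] add [jfht] -> 7 lines: nkcy vui jfht val eipg fduzx aui
Hunk 2: at line 1 remove [jfht,val,eipg] add [atexp,zmpte,gqlvr] -> 7 lines: nkcy vui atexp zmpte gqlvr fduzx aui
Hunk 3: at line 1 remove [atexp,zmpte,gqlvr] add [jwycx,asz] -> 6 lines: nkcy vui jwycx asz fduzx aui
Final line count: 6

Answer: 6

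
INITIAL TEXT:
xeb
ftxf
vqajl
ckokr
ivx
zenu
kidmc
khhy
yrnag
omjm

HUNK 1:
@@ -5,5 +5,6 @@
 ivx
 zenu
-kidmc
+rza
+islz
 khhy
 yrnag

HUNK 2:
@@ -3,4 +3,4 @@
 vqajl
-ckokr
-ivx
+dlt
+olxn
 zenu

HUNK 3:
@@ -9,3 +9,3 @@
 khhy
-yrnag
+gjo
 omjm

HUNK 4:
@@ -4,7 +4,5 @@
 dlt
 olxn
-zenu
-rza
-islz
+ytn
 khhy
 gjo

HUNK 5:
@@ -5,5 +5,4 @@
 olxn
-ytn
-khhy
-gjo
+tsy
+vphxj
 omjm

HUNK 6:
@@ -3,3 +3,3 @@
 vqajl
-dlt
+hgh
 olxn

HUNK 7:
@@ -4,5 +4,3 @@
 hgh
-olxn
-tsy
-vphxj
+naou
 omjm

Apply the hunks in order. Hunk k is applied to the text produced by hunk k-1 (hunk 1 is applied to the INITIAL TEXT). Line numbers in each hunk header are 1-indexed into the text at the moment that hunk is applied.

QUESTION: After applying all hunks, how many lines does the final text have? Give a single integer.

Answer: 6

Derivation:
Hunk 1: at line 5 remove [kidmc] add [rza,islz] -> 11 lines: xeb ftxf vqajl ckokr ivx zenu rza islz khhy yrnag omjm
Hunk 2: at line 3 remove [ckokr,ivx] add [dlt,olxn] -> 11 lines: xeb ftxf vqajl dlt olxn zenu rza islz khhy yrnag omjm
Hunk 3: at line 9 remove [yrnag] add [gjo] -> 11 lines: xeb ftxf vqajl dlt olxn zenu rza islz khhy gjo omjm
Hunk 4: at line 4 remove [zenu,rza,islz] add [ytn] -> 9 lines: xeb ftxf vqajl dlt olxn ytn khhy gjo omjm
Hunk 5: at line 5 remove [ytn,khhy,gjo] add [tsy,vphxj] -> 8 lines: xeb ftxf vqajl dlt olxn tsy vphxj omjm
Hunk 6: at line 3 remove [dlt] add [hgh] -> 8 lines: xeb ftxf vqajl hgh olxn tsy vphxj omjm
Hunk 7: at line 4 remove [olxn,tsy,vphxj] add [naou] -> 6 lines: xeb ftxf vqajl hgh naou omjm
Final line count: 6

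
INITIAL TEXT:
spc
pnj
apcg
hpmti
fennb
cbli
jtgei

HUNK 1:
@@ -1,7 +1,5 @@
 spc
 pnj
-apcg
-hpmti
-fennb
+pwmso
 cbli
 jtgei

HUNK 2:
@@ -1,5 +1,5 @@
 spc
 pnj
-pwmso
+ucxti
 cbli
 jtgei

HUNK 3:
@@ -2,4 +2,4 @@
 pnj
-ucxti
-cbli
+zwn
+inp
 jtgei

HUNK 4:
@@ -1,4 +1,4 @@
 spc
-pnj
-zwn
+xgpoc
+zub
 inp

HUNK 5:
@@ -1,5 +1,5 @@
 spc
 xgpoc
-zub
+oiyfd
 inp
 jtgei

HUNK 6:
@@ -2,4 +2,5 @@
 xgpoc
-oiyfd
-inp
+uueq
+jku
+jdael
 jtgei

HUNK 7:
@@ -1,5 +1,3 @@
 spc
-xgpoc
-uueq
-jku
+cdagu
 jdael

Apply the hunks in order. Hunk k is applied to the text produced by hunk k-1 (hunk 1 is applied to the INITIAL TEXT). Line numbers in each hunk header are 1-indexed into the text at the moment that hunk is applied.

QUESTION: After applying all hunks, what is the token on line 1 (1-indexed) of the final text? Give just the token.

Hunk 1: at line 1 remove [apcg,hpmti,fennb] add [pwmso] -> 5 lines: spc pnj pwmso cbli jtgei
Hunk 2: at line 1 remove [pwmso] add [ucxti] -> 5 lines: spc pnj ucxti cbli jtgei
Hunk 3: at line 2 remove [ucxti,cbli] add [zwn,inp] -> 5 lines: spc pnj zwn inp jtgei
Hunk 4: at line 1 remove [pnj,zwn] add [xgpoc,zub] -> 5 lines: spc xgpoc zub inp jtgei
Hunk 5: at line 1 remove [zub] add [oiyfd] -> 5 lines: spc xgpoc oiyfd inp jtgei
Hunk 6: at line 2 remove [oiyfd,inp] add [uueq,jku,jdael] -> 6 lines: spc xgpoc uueq jku jdael jtgei
Hunk 7: at line 1 remove [xgpoc,uueq,jku] add [cdagu] -> 4 lines: spc cdagu jdael jtgei
Final line 1: spc

Answer: spc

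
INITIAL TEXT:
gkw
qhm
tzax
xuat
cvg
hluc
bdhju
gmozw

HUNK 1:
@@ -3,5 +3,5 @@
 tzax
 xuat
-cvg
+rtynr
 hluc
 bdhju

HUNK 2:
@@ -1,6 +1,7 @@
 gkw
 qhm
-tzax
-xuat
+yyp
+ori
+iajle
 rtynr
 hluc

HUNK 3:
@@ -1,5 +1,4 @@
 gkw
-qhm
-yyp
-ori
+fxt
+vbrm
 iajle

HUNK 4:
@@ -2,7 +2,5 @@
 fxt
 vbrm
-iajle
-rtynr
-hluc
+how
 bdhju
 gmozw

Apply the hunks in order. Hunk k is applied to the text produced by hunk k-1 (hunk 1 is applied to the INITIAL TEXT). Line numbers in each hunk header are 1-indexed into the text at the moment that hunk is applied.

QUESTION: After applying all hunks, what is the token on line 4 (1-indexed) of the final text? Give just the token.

Answer: how

Derivation:
Hunk 1: at line 3 remove [cvg] add [rtynr] -> 8 lines: gkw qhm tzax xuat rtynr hluc bdhju gmozw
Hunk 2: at line 1 remove [tzax,xuat] add [yyp,ori,iajle] -> 9 lines: gkw qhm yyp ori iajle rtynr hluc bdhju gmozw
Hunk 3: at line 1 remove [qhm,yyp,ori] add [fxt,vbrm] -> 8 lines: gkw fxt vbrm iajle rtynr hluc bdhju gmozw
Hunk 4: at line 2 remove [iajle,rtynr,hluc] add [how] -> 6 lines: gkw fxt vbrm how bdhju gmozw
Final line 4: how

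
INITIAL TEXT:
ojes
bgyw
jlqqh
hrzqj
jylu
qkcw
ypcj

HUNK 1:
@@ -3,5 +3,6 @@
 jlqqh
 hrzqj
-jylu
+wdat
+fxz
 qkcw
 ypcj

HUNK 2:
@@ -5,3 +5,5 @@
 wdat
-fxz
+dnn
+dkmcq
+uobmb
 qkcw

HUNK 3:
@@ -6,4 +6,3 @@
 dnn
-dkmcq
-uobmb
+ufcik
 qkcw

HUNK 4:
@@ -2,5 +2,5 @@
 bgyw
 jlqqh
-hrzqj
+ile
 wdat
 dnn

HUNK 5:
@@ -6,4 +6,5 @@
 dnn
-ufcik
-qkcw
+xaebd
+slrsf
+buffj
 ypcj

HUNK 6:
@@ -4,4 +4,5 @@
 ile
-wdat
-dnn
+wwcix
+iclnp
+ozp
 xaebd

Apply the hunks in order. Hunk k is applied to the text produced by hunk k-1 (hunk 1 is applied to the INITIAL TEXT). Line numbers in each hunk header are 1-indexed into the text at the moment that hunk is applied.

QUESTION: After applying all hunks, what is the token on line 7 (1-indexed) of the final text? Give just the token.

Answer: ozp

Derivation:
Hunk 1: at line 3 remove [jylu] add [wdat,fxz] -> 8 lines: ojes bgyw jlqqh hrzqj wdat fxz qkcw ypcj
Hunk 2: at line 5 remove [fxz] add [dnn,dkmcq,uobmb] -> 10 lines: ojes bgyw jlqqh hrzqj wdat dnn dkmcq uobmb qkcw ypcj
Hunk 3: at line 6 remove [dkmcq,uobmb] add [ufcik] -> 9 lines: ojes bgyw jlqqh hrzqj wdat dnn ufcik qkcw ypcj
Hunk 4: at line 2 remove [hrzqj] add [ile] -> 9 lines: ojes bgyw jlqqh ile wdat dnn ufcik qkcw ypcj
Hunk 5: at line 6 remove [ufcik,qkcw] add [xaebd,slrsf,buffj] -> 10 lines: ojes bgyw jlqqh ile wdat dnn xaebd slrsf buffj ypcj
Hunk 6: at line 4 remove [wdat,dnn] add [wwcix,iclnp,ozp] -> 11 lines: ojes bgyw jlqqh ile wwcix iclnp ozp xaebd slrsf buffj ypcj
Final line 7: ozp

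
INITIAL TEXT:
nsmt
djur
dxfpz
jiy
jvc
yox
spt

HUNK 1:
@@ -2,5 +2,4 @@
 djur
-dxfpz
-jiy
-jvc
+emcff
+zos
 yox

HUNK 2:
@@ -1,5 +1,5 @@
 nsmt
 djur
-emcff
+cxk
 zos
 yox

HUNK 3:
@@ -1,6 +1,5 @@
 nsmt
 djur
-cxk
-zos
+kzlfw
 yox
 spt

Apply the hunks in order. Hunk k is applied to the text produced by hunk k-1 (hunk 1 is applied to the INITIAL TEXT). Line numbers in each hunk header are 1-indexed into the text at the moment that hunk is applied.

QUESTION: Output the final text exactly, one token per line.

Answer: nsmt
djur
kzlfw
yox
spt

Derivation:
Hunk 1: at line 2 remove [dxfpz,jiy,jvc] add [emcff,zos] -> 6 lines: nsmt djur emcff zos yox spt
Hunk 2: at line 1 remove [emcff] add [cxk] -> 6 lines: nsmt djur cxk zos yox spt
Hunk 3: at line 1 remove [cxk,zos] add [kzlfw] -> 5 lines: nsmt djur kzlfw yox spt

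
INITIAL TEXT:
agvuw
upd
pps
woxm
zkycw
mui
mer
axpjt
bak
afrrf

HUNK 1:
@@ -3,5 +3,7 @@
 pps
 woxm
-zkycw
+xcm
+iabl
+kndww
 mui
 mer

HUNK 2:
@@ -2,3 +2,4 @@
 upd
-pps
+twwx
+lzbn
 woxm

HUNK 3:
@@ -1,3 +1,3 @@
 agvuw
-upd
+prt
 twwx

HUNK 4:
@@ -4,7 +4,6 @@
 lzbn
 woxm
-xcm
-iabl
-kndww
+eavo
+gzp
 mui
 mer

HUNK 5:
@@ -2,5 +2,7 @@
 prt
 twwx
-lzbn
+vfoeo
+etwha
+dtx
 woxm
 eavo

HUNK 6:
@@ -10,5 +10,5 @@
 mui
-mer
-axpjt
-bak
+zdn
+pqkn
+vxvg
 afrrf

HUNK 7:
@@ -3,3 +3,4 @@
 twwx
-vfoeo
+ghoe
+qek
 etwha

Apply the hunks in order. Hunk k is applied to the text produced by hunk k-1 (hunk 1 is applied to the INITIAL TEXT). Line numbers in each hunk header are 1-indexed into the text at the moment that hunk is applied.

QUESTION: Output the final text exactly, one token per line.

Answer: agvuw
prt
twwx
ghoe
qek
etwha
dtx
woxm
eavo
gzp
mui
zdn
pqkn
vxvg
afrrf

Derivation:
Hunk 1: at line 3 remove [zkycw] add [xcm,iabl,kndww] -> 12 lines: agvuw upd pps woxm xcm iabl kndww mui mer axpjt bak afrrf
Hunk 2: at line 2 remove [pps] add [twwx,lzbn] -> 13 lines: agvuw upd twwx lzbn woxm xcm iabl kndww mui mer axpjt bak afrrf
Hunk 3: at line 1 remove [upd] add [prt] -> 13 lines: agvuw prt twwx lzbn woxm xcm iabl kndww mui mer axpjt bak afrrf
Hunk 4: at line 4 remove [xcm,iabl,kndww] add [eavo,gzp] -> 12 lines: agvuw prt twwx lzbn woxm eavo gzp mui mer axpjt bak afrrf
Hunk 5: at line 2 remove [lzbn] add [vfoeo,etwha,dtx] -> 14 lines: agvuw prt twwx vfoeo etwha dtx woxm eavo gzp mui mer axpjt bak afrrf
Hunk 6: at line 10 remove [mer,axpjt,bak] add [zdn,pqkn,vxvg] -> 14 lines: agvuw prt twwx vfoeo etwha dtx woxm eavo gzp mui zdn pqkn vxvg afrrf
Hunk 7: at line 3 remove [vfoeo] add [ghoe,qek] -> 15 lines: agvuw prt twwx ghoe qek etwha dtx woxm eavo gzp mui zdn pqkn vxvg afrrf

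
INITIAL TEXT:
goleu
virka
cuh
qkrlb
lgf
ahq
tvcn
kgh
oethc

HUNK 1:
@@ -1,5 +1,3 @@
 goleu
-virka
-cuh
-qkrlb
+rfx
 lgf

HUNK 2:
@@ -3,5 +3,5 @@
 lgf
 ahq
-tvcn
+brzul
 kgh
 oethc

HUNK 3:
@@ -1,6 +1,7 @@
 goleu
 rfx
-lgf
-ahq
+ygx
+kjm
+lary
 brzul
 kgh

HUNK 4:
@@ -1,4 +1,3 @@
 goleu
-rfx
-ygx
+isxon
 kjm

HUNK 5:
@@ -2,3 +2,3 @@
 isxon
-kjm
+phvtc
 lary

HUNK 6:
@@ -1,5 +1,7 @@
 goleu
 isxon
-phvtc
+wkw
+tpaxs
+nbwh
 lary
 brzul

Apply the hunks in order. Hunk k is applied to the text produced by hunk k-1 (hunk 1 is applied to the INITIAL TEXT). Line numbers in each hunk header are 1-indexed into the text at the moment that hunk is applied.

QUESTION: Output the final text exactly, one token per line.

Hunk 1: at line 1 remove [virka,cuh,qkrlb] add [rfx] -> 7 lines: goleu rfx lgf ahq tvcn kgh oethc
Hunk 2: at line 3 remove [tvcn] add [brzul] -> 7 lines: goleu rfx lgf ahq brzul kgh oethc
Hunk 3: at line 1 remove [lgf,ahq] add [ygx,kjm,lary] -> 8 lines: goleu rfx ygx kjm lary brzul kgh oethc
Hunk 4: at line 1 remove [rfx,ygx] add [isxon] -> 7 lines: goleu isxon kjm lary brzul kgh oethc
Hunk 5: at line 2 remove [kjm] add [phvtc] -> 7 lines: goleu isxon phvtc lary brzul kgh oethc
Hunk 6: at line 1 remove [phvtc] add [wkw,tpaxs,nbwh] -> 9 lines: goleu isxon wkw tpaxs nbwh lary brzul kgh oethc

Answer: goleu
isxon
wkw
tpaxs
nbwh
lary
brzul
kgh
oethc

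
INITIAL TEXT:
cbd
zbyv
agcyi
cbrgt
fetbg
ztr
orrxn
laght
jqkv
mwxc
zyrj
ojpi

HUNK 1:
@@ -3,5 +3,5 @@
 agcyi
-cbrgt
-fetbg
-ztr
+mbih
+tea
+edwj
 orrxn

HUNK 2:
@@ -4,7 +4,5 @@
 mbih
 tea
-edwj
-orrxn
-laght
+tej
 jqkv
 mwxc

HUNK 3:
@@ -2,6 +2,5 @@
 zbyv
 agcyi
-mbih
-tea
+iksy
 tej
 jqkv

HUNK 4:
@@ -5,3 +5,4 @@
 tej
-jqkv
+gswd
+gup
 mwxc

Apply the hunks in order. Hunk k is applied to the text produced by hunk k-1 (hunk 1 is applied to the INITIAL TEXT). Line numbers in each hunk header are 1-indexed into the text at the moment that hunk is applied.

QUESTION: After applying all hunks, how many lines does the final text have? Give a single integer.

Answer: 10

Derivation:
Hunk 1: at line 3 remove [cbrgt,fetbg,ztr] add [mbih,tea,edwj] -> 12 lines: cbd zbyv agcyi mbih tea edwj orrxn laght jqkv mwxc zyrj ojpi
Hunk 2: at line 4 remove [edwj,orrxn,laght] add [tej] -> 10 lines: cbd zbyv agcyi mbih tea tej jqkv mwxc zyrj ojpi
Hunk 3: at line 2 remove [mbih,tea] add [iksy] -> 9 lines: cbd zbyv agcyi iksy tej jqkv mwxc zyrj ojpi
Hunk 4: at line 5 remove [jqkv] add [gswd,gup] -> 10 lines: cbd zbyv agcyi iksy tej gswd gup mwxc zyrj ojpi
Final line count: 10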